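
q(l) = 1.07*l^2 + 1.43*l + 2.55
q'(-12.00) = -24.25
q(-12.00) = 139.47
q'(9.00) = 20.69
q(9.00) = 102.09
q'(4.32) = 10.67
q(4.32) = 28.70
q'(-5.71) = -10.79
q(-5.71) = 29.27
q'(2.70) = 7.21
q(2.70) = 14.21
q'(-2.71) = -4.37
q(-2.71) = 6.53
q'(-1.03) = -0.77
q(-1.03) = 2.21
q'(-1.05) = -0.82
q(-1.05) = 2.23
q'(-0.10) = 1.22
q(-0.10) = 2.42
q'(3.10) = 8.06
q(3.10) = 17.27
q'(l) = 2.14*l + 1.43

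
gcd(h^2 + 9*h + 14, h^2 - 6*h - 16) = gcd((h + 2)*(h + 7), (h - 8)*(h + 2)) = h + 2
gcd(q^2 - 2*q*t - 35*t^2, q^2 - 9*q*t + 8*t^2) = 1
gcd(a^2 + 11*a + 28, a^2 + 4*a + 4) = 1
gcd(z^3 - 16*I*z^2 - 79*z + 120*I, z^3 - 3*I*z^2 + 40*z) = z - 8*I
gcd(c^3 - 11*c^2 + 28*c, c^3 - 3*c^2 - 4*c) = c^2 - 4*c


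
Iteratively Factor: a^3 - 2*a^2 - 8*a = (a)*(a^2 - 2*a - 8) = a*(a + 2)*(a - 4)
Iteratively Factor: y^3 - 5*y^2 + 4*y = (y - 1)*(y^2 - 4*y) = y*(y - 1)*(y - 4)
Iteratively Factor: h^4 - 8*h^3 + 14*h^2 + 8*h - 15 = (h + 1)*(h^3 - 9*h^2 + 23*h - 15) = (h - 3)*(h + 1)*(h^2 - 6*h + 5) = (h - 3)*(h - 1)*(h + 1)*(h - 5)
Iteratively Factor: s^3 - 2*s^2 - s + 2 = (s - 1)*(s^2 - s - 2) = (s - 1)*(s + 1)*(s - 2)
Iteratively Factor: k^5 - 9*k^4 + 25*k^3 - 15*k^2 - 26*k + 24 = (k - 2)*(k^4 - 7*k^3 + 11*k^2 + 7*k - 12) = (k - 3)*(k - 2)*(k^3 - 4*k^2 - k + 4) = (k - 3)*(k - 2)*(k + 1)*(k^2 - 5*k + 4) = (k - 4)*(k - 3)*(k - 2)*(k + 1)*(k - 1)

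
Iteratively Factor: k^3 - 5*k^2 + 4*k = (k)*(k^2 - 5*k + 4) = k*(k - 4)*(k - 1)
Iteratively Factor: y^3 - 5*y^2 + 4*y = (y - 1)*(y^2 - 4*y) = y*(y - 1)*(y - 4)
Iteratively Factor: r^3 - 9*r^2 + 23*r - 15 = (r - 3)*(r^2 - 6*r + 5) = (r - 5)*(r - 3)*(r - 1)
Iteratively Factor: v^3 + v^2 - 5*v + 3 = (v - 1)*(v^2 + 2*v - 3) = (v - 1)*(v + 3)*(v - 1)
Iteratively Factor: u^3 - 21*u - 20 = (u + 4)*(u^2 - 4*u - 5) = (u - 5)*(u + 4)*(u + 1)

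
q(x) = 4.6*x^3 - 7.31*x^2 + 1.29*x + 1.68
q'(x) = 13.8*x^2 - 14.62*x + 1.29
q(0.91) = 0.27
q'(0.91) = -0.59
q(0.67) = 0.65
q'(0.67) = -2.31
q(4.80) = 348.17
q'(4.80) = 249.07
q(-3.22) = -231.84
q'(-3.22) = 191.45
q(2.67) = 40.57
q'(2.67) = 60.63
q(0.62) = 0.77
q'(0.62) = -2.47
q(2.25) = 19.97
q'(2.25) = 38.26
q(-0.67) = -3.85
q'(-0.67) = 17.28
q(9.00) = 2774.58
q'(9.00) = 987.51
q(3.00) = 63.96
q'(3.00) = 81.63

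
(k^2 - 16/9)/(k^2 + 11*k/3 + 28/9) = (3*k - 4)/(3*k + 7)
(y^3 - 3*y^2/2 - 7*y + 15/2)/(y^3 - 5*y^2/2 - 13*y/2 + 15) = (y - 1)/(y - 2)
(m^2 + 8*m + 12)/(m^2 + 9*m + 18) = (m + 2)/(m + 3)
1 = 1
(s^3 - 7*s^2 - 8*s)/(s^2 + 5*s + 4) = s*(s - 8)/(s + 4)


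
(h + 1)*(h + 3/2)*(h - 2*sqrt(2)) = h^3 - 2*sqrt(2)*h^2 + 5*h^2/2 - 5*sqrt(2)*h + 3*h/2 - 3*sqrt(2)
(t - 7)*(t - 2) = t^2 - 9*t + 14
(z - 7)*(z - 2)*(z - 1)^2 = z^4 - 11*z^3 + 33*z^2 - 37*z + 14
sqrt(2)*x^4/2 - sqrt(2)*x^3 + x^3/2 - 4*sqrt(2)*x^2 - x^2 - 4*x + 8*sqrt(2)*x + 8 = (x - 2)*(x - 2*sqrt(2))*(x + 2*sqrt(2))*(sqrt(2)*x/2 + 1/2)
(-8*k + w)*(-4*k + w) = 32*k^2 - 12*k*w + w^2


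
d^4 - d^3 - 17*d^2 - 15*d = d*(d - 5)*(d + 1)*(d + 3)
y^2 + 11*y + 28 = (y + 4)*(y + 7)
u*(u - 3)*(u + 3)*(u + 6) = u^4 + 6*u^3 - 9*u^2 - 54*u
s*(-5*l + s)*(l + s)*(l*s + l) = -5*l^3*s^2 - 5*l^3*s - 4*l^2*s^3 - 4*l^2*s^2 + l*s^4 + l*s^3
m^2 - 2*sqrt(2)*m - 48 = (m - 6*sqrt(2))*(m + 4*sqrt(2))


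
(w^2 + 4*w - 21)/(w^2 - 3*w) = (w + 7)/w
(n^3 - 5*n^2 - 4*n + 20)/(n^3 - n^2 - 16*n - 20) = (n - 2)/(n + 2)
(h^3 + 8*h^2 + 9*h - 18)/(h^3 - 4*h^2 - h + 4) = (h^2 + 9*h + 18)/(h^2 - 3*h - 4)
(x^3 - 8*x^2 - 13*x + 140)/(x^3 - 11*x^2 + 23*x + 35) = (x + 4)/(x + 1)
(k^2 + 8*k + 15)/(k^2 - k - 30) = (k + 3)/(k - 6)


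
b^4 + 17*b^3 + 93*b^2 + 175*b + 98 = (b + 1)*(b + 2)*(b + 7)^2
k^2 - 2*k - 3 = (k - 3)*(k + 1)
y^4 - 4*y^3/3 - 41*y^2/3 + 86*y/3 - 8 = (y - 3)*(y - 2)*(y - 1/3)*(y + 4)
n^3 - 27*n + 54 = (n - 3)^2*(n + 6)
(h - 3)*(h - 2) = h^2 - 5*h + 6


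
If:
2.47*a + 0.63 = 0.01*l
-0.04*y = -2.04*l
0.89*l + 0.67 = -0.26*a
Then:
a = -0.26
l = -0.68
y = -34.55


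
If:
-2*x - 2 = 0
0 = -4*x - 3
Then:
No Solution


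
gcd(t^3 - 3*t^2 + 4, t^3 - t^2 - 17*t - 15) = t + 1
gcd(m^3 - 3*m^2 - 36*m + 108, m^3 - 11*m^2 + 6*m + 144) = m - 6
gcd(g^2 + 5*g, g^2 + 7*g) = g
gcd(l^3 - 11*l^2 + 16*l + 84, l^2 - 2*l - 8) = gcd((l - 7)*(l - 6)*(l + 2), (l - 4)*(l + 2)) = l + 2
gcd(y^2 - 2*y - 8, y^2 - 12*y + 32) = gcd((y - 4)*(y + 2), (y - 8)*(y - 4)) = y - 4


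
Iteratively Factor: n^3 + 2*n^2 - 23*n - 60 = (n + 4)*(n^2 - 2*n - 15) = (n + 3)*(n + 4)*(n - 5)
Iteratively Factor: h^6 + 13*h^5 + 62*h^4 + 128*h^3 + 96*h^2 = (h)*(h^5 + 13*h^4 + 62*h^3 + 128*h^2 + 96*h) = h*(h + 3)*(h^4 + 10*h^3 + 32*h^2 + 32*h) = h^2*(h + 3)*(h^3 + 10*h^2 + 32*h + 32) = h^2*(h + 2)*(h + 3)*(h^2 + 8*h + 16) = h^2*(h + 2)*(h + 3)*(h + 4)*(h + 4)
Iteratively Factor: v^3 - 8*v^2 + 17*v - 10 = (v - 5)*(v^2 - 3*v + 2) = (v - 5)*(v - 2)*(v - 1)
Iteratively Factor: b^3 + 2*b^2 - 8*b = (b - 2)*(b^2 + 4*b) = (b - 2)*(b + 4)*(b)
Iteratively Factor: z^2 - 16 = (z + 4)*(z - 4)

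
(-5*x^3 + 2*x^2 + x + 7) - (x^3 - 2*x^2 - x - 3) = -6*x^3 + 4*x^2 + 2*x + 10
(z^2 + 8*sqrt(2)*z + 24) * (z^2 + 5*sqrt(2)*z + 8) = z^4 + 13*sqrt(2)*z^3 + 112*z^2 + 184*sqrt(2)*z + 192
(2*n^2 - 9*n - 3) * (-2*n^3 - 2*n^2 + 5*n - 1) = -4*n^5 + 14*n^4 + 34*n^3 - 41*n^2 - 6*n + 3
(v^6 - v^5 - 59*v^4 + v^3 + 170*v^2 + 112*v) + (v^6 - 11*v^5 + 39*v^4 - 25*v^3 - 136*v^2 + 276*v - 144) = 2*v^6 - 12*v^5 - 20*v^4 - 24*v^3 + 34*v^2 + 388*v - 144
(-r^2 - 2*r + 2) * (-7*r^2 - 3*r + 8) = 7*r^4 + 17*r^3 - 16*r^2 - 22*r + 16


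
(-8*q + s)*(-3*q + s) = 24*q^2 - 11*q*s + s^2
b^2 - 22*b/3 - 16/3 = (b - 8)*(b + 2/3)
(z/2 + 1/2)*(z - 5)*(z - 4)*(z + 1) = z^4/2 - 7*z^3/2 + 3*z^2/2 + 31*z/2 + 10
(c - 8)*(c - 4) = c^2 - 12*c + 32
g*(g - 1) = g^2 - g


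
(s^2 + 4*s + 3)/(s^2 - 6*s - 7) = (s + 3)/(s - 7)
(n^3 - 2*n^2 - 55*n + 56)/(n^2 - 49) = (n^2 - 9*n + 8)/(n - 7)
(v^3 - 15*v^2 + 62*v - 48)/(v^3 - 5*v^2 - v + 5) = (v^2 - 14*v + 48)/(v^2 - 4*v - 5)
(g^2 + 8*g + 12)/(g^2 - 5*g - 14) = (g + 6)/(g - 7)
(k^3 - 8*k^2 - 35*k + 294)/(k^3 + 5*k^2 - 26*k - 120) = (k^2 - 14*k + 49)/(k^2 - k - 20)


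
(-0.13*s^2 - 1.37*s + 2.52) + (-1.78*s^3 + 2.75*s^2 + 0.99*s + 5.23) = -1.78*s^3 + 2.62*s^2 - 0.38*s + 7.75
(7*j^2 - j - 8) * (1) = 7*j^2 - j - 8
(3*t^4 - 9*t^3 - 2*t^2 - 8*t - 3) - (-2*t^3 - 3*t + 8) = 3*t^4 - 7*t^3 - 2*t^2 - 5*t - 11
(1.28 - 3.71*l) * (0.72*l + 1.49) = -2.6712*l^2 - 4.6063*l + 1.9072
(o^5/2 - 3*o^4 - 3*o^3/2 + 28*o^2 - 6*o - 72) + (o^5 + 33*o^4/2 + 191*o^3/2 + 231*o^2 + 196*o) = 3*o^5/2 + 27*o^4/2 + 94*o^3 + 259*o^2 + 190*o - 72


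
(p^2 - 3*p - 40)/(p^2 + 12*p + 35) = (p - 8)/(p + 7)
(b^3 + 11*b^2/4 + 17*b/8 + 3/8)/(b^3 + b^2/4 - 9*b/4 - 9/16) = 2*(b + 1)/(2*b - 3)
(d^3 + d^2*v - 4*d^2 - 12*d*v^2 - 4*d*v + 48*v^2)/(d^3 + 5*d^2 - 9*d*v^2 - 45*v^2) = (d^2 + 4*d*v - 4*d - 16*v)/(d^2 + 3*d*v + 5*d + 15*v)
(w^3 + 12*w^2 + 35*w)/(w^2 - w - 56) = w*(w + 5)/(w - 8)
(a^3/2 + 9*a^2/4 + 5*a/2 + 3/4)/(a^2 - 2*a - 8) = (2*a^3 + 9*a^2 + 10*a + 3)/(4*(a^2 - 2*a - 8))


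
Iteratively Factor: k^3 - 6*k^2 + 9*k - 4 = (k - 1)*(k^2 - 5*k + 4) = (k - 1)^2*(k - 4)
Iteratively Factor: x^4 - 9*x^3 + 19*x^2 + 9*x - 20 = (x - 1)*(x^3 - 8*x^2 + 11*x + 20) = (x - 4)*(x - 1)*(x^2 - 4*x - 5) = (x - 4)*(x - 1)*(x + 1)*(x - 5)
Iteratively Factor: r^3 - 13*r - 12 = (r + 1)*(r^2 - r - 12) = (r + 1)*(r + 3)*(r - 4)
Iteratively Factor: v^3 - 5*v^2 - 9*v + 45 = (v + 3)*(v^2 - 8*v + 15) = (v - 3)*(v + 3)*(v - 5)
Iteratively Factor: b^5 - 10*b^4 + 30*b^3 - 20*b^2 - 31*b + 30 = (b - 1)*(b^4 - 9*b^3 + 21*b^2 + b - 30) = (b - 5)*(b - 1)*(b^3 - 4*b^2 + b + 6) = (b - 5)*(b - 1)*(b + 1)*(b^2 - 5*b + 6) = (b - 5)*(b - 3)*(b - 1)*(b + 1)*(b - 2)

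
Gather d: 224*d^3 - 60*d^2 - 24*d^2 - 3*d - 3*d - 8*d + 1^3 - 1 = 224*d^3 - 84*d^2 - 14*d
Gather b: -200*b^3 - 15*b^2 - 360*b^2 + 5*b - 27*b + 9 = -200*b^3 - 375*b^2 - 22*b + 9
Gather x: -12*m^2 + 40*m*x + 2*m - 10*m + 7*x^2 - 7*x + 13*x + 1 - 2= -12*m^2 - 8*m + 7*x^2 + x*(40*m + 6) - 1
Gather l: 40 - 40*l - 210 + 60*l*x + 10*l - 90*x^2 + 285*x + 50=l*(60*x - 30) - 90*x^2 + 285*x - 120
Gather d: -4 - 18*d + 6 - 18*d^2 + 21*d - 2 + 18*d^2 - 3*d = 0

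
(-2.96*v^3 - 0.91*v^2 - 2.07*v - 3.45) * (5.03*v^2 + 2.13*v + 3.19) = -14.8888*v^5 - 10.8821*v^4 - 21.7928*v^3 - 24.6655*v^2 - 13.9518*v - 11.0055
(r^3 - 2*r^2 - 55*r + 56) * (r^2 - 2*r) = r^5 - 4*r^4 - 51*r^3 + 166*r^2 - 112*r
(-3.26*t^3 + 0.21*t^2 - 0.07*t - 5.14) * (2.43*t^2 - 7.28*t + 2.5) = -7.9218*t^5 + 24.2431*t^4 - 9.8489*t^3 - 11.4556*t^2 + 37.2442*t - 12.85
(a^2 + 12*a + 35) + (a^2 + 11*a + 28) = 2*a^2 + 23*a + 63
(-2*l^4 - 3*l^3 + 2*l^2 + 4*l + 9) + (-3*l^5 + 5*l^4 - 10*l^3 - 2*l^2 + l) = -3*l^5 + 3*l^4 - 13*l^3 + 5*l + 9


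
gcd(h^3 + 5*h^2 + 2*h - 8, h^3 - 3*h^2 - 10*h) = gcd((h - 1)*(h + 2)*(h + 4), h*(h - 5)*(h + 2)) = h + 2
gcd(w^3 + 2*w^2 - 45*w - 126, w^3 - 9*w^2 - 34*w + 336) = w^2 - w - 42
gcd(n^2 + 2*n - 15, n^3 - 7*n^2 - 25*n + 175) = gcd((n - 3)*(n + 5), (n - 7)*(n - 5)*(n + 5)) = n + 5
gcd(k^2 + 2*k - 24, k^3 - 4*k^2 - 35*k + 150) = k + 6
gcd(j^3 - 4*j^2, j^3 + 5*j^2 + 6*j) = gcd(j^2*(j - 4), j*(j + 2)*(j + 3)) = j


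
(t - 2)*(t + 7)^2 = t^3 + 12*t^2 + 21*t - 98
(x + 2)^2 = x^2 + 4*x + 4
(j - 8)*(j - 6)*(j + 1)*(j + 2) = j^4 - 11*j^3 + 8*j^2 + 116*j + 96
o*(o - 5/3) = o^2 - 5*o/3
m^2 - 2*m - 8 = (m - 4)*(m + 2)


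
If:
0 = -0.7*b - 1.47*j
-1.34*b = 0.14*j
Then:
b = 0.00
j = 0.00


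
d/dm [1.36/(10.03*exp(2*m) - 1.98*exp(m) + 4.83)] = (2.6928 - 27.2816*exp(m))*exp(m)/(10.03*exp(2*m) - 1.98*exp(m) + 4.83)^2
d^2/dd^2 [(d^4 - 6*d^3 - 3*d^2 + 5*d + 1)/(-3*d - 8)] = 6*(-9*d^4 - 46*d^3 + 16*d^2 + 384*d + 101)/(27*d^3 + 216*d^2 + 576*d + 512)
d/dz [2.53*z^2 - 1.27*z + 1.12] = 5.06*z - 1.27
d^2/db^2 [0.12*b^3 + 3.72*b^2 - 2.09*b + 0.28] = 0.72*b + 7.44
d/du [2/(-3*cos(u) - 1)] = -6*sin(u)/(3*cos(u) + 1)^2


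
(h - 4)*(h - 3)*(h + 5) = h^3 - 2*h^2 - 23*h + 60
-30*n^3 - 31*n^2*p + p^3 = (-6*n + p)*(n + p)*(5*n + p)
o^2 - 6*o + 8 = (o - 4)*(o - 2)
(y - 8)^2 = y^2 - 16*y + 64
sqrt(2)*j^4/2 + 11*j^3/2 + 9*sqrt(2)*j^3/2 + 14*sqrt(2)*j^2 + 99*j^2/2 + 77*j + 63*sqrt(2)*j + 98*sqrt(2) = (j + 7)*(j + 2*sqrt(2))*(j + 7*sqrt(2)/2)*(sqrt(2)*j/2 + sqrt(2))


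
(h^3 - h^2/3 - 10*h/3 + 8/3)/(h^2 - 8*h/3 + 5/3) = (3*h^2 + 2*h - 8)/(3*h - 5)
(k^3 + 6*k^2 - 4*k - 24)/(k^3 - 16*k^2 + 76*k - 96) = (k^2 + 8*k + 12)/(k^2 - 14*k + 48)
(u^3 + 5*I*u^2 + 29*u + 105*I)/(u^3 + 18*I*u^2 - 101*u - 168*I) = (u - 5*I)/(u + 8*I)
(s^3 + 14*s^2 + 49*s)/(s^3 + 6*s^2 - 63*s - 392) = s/(s - 8)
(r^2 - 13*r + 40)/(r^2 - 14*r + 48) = (r - 5)/(r - 6)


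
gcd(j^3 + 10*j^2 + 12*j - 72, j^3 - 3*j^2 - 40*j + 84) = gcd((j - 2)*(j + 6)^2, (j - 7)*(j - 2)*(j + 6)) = j^2 + 4*j - 12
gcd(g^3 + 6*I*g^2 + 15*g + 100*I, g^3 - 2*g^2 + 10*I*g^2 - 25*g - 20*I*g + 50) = g^2 + 10*I*g - 25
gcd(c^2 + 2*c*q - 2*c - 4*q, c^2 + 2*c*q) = c + 2*q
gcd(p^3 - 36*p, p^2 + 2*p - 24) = p + 6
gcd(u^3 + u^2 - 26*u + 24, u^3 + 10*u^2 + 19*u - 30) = u^2 + 5*u - 6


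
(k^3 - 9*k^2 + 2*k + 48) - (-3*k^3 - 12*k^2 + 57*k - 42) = 4*k^3 + 3*k^2 - 55*k + 90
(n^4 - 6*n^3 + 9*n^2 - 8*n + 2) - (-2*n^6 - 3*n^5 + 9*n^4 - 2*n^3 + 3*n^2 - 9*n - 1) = 2*n^6 + 3*n^5 - 8*n^4 - 4*n^3 + 6*n^2 + n + 3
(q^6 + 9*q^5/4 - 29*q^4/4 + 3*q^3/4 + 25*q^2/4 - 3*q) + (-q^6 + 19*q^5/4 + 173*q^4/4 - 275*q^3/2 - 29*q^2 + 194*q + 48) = 7*q^5 + 36*q^4 - 547*q^3/4 - 91*q^2/4 + 191*q + 48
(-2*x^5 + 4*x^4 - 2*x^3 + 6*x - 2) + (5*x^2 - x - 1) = -2*x^5 + 4*x^4 - 2*x^3 + 5*x^2 + 5*x - 3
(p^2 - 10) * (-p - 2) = -p^3 - 2*p^2 + 10*p + 20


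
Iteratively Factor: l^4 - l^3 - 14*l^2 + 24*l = (l - 2)*(l^3 + l^2 - 12*l) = (l - 2)*(l + 4)*(l^2 - 3*l) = (l - 3)*(l - 2)*(l + 4)*(l)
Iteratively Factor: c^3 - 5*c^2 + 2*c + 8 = (c - 4)*(c^2 - c - 2) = (c - 4)*(c - 2)*(c + 1)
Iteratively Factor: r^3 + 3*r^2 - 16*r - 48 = (r - 4)*(r^2 + 7*r + 12) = (r - 4)*(r + 3)*(r + 4)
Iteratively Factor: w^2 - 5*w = (w)*(w - 5)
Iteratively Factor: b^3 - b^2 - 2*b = (b)*(b^2 - b - 2) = b*(b + 1)*(b - 2)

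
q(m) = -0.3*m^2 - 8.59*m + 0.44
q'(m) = -0.6*m - 8.59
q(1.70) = -15.03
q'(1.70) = -9.61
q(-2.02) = 16.57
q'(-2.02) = -7.38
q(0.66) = -5.36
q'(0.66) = -8.99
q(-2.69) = 21.38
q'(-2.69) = -6.98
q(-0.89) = 7.85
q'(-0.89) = -8.06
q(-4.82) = 34.87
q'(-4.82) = -5.70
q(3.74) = -35.88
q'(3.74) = -10.83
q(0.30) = -2.16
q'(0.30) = -8.77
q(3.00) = -28.03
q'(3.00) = -10.39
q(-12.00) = 60.32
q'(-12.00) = -1.39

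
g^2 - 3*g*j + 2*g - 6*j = (g + 2)*(g - 3*j)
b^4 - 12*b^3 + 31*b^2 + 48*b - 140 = (b - 7)*(b - 5)*(b - 2)*(b + 2)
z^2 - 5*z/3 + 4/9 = (z - 4/3)*(z - 1/3)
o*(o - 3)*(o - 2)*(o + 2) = o^4 - 3*o^3 - 4*o^2 + 12*o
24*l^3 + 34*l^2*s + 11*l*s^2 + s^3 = (l + s)*(4*l + s)*(6*l + s)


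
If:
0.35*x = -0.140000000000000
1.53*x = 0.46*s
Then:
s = -1.33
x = -0.40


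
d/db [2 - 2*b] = -2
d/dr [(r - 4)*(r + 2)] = 2*r - 2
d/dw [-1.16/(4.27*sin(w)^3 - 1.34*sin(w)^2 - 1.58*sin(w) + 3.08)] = (14.8596*sin(w)^2 - 3.1088*sin(w) - 1.8328)*cos(w)/(4.27*sin(w)^3 - 1.34*sin(w)^2 - 1.58*sin(w) + 3.08)^2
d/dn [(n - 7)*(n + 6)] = 2*n - 1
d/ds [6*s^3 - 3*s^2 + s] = 18*s^2 - 6*s + 1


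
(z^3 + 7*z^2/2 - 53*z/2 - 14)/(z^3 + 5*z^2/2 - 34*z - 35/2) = (z - 4)/(z - 5)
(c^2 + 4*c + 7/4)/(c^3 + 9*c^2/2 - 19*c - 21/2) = (c + 7/2)/(c^2 + 4*c - 21)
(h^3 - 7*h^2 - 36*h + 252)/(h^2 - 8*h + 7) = (h^2 - 36)/(h - 1)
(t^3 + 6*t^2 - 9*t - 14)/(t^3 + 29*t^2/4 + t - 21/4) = 4*(t - 2)/(4*t - 3)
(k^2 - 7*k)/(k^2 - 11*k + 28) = k/(k - 4)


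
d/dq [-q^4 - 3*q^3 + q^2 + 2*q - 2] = -4*q^3 - 9*q^2 + 2*q + 2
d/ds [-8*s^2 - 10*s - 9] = -16*s - 10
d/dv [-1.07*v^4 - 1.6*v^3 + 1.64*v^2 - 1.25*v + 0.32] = -4.28*v^3 - 4.8*v^2 + 3.28*v - 1.25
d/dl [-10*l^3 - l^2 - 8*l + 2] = -30*l^2 - 2*l - 8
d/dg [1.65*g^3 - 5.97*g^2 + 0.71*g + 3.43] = 4.95*g^2 - 11.94*g + 0.71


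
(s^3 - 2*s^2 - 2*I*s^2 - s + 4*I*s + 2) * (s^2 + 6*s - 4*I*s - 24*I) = s^5 + 4*s^4 - 6*I*s^4 - 21*s^3 - 24*I*s^3 - 36*s^2 + 76*I*s^2 + 108*s + 16*I*s - 48*I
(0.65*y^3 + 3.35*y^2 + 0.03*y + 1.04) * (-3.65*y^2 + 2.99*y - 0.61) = -2.3725*y^5 - 10.284*y^4 + 9.5105*y^3 - 5.7498*y^2 + 3.0913*y - 0.6344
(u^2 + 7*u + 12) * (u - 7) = u^3 - 37*u - 84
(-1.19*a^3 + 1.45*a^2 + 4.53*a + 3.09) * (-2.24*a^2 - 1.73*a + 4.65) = 2.6656*a^5 - 1.1893*a^4 - 18.1892*a^3 - 8.016*a^2 + 15.7188*a + 14.3685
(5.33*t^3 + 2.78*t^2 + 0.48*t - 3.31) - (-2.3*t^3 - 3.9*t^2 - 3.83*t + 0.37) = 7.63*t^3 + 6.68*t^2 + 4.31*t - 3.68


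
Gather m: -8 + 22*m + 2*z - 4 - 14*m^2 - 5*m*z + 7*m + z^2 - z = -14*m^2 + m*(29 - 5*z) + z^2 + z - 12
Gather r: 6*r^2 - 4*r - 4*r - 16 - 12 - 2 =6*r^2 - 8*r - 30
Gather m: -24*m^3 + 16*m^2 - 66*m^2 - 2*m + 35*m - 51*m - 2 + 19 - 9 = -24*m^3 - 50*m^2 - 18*m + 8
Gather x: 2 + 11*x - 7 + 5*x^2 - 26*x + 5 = 5*x^2 - 15*x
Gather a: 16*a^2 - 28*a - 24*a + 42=16*a^2 - 52*a + 42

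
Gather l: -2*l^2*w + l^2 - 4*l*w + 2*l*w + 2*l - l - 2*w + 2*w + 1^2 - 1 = l^2*(1 - 2*w) + l*(1 - 2*w)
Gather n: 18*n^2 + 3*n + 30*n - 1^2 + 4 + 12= 18*n^2 + 33*n + 15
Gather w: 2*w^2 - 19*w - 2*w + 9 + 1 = 2*w^2 - 21*w + 10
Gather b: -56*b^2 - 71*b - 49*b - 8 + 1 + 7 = -56*b^2 - 120*b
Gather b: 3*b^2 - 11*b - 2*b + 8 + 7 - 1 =3*b^2 - 13*b + 14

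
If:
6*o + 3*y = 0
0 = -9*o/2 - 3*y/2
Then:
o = 0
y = 0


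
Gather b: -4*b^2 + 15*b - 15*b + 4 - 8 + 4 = -4*b^2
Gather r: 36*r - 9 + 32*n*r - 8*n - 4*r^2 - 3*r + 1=-8*n - 4*r^2 + r*(32*n + 33) - 8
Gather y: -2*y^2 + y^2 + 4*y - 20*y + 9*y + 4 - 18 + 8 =-y^2 - 7*y - 6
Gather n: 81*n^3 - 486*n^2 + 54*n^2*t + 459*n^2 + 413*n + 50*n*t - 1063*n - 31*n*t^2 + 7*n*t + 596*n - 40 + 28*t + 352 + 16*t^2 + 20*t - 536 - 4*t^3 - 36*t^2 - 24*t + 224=81*n^3 + n^2*(54*t - 27) + n*(-31*t^2 + 57*t - 54) - 4*t^3 - 20*t^2 + 24*t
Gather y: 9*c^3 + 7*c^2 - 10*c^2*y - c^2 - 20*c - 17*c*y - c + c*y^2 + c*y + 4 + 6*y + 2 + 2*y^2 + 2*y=9*c^3 + 6*c^2 - 21*c + y^2*(c + 2) + y*(-10*c^2 - 16*c + 8) + 6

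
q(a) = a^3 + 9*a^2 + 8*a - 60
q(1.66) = -17.35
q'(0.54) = 18.59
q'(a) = 3*a^2 + 18*a + 8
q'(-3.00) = -19.00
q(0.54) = -52.90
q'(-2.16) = -16.88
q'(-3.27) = -18.78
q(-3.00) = -30.00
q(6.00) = 528.00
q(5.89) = 503.69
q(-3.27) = -24.89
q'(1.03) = 29.72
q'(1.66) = 46.15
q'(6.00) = 224.00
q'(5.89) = 218.10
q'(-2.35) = -17.73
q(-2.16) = -45.37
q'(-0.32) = 2.55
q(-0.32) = -61.67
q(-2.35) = -42.08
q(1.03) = -41.12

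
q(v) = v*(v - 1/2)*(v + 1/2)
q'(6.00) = 107.75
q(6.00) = 214.50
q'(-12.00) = 431.75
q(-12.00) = -1725.00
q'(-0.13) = -0.20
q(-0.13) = 0.03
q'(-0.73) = 1.35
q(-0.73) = -0.21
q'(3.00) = 26.75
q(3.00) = 26.25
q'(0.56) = 0.69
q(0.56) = 0.04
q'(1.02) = 2.87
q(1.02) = 0.81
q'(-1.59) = 7.33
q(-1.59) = -3.62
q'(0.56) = 0.69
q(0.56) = 0.04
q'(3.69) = 40.60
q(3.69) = 49.32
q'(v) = v*(v - 1/2) + v*(v + 1/2) + (v - 1/2)*(v + 1/2)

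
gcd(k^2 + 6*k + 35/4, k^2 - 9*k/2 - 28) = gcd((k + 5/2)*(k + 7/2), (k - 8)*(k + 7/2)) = k + 7/2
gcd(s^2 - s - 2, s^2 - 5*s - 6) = s + 1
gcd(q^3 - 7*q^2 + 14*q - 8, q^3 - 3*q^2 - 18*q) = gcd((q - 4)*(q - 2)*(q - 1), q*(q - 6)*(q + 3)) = 1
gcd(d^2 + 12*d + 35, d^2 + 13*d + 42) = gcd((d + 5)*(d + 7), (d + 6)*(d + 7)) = d + 7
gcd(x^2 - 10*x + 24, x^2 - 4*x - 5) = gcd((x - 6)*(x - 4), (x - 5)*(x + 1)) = 1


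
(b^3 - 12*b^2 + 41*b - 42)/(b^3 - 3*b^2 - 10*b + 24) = (b^2 - 10*b + 21)/(b^2 - b - 12)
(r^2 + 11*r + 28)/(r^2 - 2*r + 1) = (r^2 + 11*r + 28)/(r^2 - 2*r + 1)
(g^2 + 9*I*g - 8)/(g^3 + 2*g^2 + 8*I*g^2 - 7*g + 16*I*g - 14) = (g + 8*I)/(g^2 + g*(2 + 7*I) + 14*I)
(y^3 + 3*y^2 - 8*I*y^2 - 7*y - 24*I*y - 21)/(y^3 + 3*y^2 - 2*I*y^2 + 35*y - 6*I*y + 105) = (y - I)/(y + 5*I)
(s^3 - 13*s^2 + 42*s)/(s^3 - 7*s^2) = (s - 6)/s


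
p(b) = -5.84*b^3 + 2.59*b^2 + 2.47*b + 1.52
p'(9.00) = -1370.03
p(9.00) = -4023.82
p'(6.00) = -597.17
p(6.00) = -1151.86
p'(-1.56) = -48.25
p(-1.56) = 26.14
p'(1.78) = -43.82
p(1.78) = -18.81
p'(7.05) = -831.80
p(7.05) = -1898.69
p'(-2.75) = -144.27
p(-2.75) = 135.77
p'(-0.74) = -10.96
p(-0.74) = 3.48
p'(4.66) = -353.85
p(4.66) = -521.70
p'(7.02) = -824.56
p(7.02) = -1873.84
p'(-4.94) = -450.67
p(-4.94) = 756.56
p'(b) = -17.52*b^2 + 5.18*b + 2.47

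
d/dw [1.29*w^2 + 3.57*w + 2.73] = 2.58*w + 3.57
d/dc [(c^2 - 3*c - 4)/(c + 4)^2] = (11*c - 4)/(c^3 + 12*c^2 + 48*c + 64)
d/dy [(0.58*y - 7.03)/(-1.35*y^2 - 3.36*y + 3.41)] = (0.783*y^2 - 18.981*y - 21.643)/(1.8225*y^4 + 9.072*y^3 + 2.0826*y^2 - 22.9152*y + 11.6281)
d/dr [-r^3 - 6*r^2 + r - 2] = -3*r^2 - 12*r + 1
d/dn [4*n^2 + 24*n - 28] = 8*n + 24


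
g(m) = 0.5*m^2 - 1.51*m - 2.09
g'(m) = 1.0*m - 1.51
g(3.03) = -2.07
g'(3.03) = 1.52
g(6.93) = 11.46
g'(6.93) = 5.42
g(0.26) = -2.45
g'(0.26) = -1.25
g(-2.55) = 5.01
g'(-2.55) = -4.06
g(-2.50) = 4.81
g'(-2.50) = -4.01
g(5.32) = 4.03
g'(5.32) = 3.81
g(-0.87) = -0.40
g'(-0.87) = -2.38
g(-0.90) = -0.33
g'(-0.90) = -2.41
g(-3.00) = 6.94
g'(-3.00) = -4.51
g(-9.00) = 52.00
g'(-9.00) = -10.51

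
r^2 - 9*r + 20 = (r - 5)*(r - 4)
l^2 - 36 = (l - 6)*(l + 6)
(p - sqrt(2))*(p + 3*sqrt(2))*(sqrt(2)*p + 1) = sqrt(2)*p^3 + 5*p^2 - 4*sqrt(2)*p - 6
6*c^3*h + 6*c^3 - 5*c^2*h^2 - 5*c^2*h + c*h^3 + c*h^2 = (-3*c + h)*(-2*c + h)*(c*h + c)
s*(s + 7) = s^2 + 7*s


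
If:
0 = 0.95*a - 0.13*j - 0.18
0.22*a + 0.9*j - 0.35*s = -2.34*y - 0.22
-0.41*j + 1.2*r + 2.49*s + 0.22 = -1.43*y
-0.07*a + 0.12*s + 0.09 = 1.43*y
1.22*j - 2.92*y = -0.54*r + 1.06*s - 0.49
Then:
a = 0.13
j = -0.45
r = -0.01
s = -0.18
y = 0.04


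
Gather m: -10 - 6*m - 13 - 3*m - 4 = -9*m - 27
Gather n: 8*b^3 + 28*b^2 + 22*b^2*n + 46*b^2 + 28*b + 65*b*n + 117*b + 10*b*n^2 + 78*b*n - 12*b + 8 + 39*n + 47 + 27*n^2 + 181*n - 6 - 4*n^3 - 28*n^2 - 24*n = 8*b^3 + 74*b^2 + 133*b - 4*n^3 + n^2*(10*b - 1) + n*(22*b^2 + 143*b + 196) + 49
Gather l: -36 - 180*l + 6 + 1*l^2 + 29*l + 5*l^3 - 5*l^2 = 5*l^3 - 4*l^2 - 151*l - 30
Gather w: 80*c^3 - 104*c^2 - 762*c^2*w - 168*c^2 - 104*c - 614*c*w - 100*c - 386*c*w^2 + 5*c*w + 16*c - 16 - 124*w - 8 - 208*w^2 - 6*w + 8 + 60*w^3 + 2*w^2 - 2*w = 80*c^3 - 272*c^2 - 188*c + 60*w^3 + w^2*(-386*c - 206) + w*(-762*c^2 - 609*c - 132) - 16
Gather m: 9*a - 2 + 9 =9*a + 7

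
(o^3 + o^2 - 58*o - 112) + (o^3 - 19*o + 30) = 2*o^3 + o^2 - 77*o - 82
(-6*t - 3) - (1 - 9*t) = 3*t - 4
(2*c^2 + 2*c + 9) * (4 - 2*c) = -4*c^3 + 4*c^2 - 10*c + 36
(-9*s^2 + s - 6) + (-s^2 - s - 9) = -10*s^2 - 15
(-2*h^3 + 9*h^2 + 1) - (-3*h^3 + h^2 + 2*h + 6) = h^3 + 8*h^2 - 2*h - 5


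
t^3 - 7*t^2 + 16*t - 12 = (t - 3)*(t - 2)^2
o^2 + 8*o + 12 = (o + 2)*(o + 6)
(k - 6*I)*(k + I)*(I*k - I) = I*k^3 + 5*k^2 - I*k^2 - 5*k + 6*I*k - 6*I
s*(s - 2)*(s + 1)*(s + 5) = s^4 + 4*s^3 - 7*s^2 - 10*s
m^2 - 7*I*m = m*(m - 7*I)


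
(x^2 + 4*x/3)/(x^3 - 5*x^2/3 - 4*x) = 1/(x - 3)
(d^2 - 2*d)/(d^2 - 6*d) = (d - 2)/(d - 6)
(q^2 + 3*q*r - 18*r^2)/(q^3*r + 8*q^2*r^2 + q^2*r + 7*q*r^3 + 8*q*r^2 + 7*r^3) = (q^2 + 3*q*r - 18*r^2)/(r*(q^3 + 8*q^2*r + q^2 + 7*q*r^2 + 8*q*r + 7*r^2))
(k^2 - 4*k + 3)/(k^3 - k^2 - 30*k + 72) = (k - 1)/(k^2 + 2*k - 24)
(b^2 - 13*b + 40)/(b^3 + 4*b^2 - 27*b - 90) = (b - 8)/(b^2 + 9*b + 18)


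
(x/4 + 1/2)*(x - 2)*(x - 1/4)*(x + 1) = x^4/4 + 3*x^3/16 - 17*x^2/16 - 3*x/4 + 1/4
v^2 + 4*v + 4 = (v + 2)^2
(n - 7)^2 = n^2 - 14*n + 49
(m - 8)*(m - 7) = m^2 - 15*m + 56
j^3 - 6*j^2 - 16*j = j*(j - 8)*(j + 2)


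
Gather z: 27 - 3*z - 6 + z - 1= 20 - 2*z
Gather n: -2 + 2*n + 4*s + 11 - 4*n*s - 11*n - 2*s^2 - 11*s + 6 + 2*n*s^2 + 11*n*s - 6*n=n*(2*s^2 + 7*s - 15) - 2*s^2 - 7*s + 15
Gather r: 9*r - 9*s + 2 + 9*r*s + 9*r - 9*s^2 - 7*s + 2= r*(9*s + 18) - 9*s^2 - 16*s + 4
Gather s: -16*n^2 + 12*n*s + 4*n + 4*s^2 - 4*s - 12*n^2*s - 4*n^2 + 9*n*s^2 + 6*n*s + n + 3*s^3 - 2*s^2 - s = -20*n^2 + 5*n + 3*s^3 + s^2*(9*n + 2) + s*(-12*n^2 + 18*n - 5)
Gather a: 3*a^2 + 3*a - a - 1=3*a^2 + 2*a - 1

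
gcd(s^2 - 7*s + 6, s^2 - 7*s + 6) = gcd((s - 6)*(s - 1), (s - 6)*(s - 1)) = s^2 - 7*s + 6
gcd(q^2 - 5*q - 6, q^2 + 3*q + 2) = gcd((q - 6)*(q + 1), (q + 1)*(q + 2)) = q + 1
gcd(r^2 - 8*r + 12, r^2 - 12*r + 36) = r - 6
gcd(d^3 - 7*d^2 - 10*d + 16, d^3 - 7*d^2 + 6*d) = d - 1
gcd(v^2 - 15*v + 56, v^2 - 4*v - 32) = v - 8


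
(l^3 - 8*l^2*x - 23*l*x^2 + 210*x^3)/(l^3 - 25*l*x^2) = (-l^2 + 13*l*x - 42*x^2)/(l*(-l + 5*x))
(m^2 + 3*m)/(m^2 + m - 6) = m/(m - 2)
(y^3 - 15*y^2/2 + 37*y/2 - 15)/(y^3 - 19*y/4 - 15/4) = 2*(y^2 - 5*y + 6)/(2*y^2 + 5*y + 3)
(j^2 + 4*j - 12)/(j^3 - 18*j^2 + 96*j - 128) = (j + 6)/(j^2 - 16*j + 64)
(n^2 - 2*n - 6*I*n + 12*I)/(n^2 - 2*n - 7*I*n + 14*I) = (n - 6*I)/(n - 7*I)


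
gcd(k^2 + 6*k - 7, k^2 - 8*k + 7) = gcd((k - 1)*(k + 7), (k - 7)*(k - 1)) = k - 1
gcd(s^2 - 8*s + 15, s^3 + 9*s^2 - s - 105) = s - 3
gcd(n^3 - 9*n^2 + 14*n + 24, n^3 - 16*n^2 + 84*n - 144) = n^2 - 10*n + 24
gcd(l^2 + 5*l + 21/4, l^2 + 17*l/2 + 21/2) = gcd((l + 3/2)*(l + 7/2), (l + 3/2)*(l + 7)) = l + 3/2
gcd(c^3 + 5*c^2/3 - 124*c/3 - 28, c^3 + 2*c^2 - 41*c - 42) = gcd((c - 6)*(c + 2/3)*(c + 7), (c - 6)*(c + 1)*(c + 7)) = c^2 + c - 42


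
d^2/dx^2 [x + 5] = 0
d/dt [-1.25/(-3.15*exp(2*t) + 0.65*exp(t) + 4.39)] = (0.8125 - 7.875*exp(t))*exp(t)/(-3.15*exp(2*t) + 0.65*exp(t) + 4.39)^2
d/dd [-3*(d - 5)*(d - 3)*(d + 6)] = -9*d^2 + 12*d + 99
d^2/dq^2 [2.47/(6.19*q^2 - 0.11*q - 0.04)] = (189.281534*q^2 - 3.363646*q - 2.47*(12.38*q - 0.11)*(24.76*q - 0.22) - 1.223144)/(-6.19*q^2 + 0.11*q + 0.04)^3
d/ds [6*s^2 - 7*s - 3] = 12*s - 7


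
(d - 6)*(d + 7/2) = d^2 - 5*d/2 - 21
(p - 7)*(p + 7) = p^2 - 49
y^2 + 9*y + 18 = (y + 3)*(y + 6)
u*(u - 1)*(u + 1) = u^3 - u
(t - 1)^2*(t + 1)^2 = t^4 - 2*t^2 + 1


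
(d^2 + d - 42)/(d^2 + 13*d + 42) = (d - 6)/(d + 6)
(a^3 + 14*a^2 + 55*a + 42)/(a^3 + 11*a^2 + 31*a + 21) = (a + 6)/(a + 3)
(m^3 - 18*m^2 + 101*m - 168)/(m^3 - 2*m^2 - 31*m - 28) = (m^2 - 11*m + 24)/(m^2 + 5*m + 4)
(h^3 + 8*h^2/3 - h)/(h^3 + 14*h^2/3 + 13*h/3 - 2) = h/(h + 2)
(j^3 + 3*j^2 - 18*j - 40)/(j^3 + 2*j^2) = (j^2 + j - 20)/j^2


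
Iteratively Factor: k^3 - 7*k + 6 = (k + 3)*(k^2 - 3*k + 2) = (k - 1)*(k + 3)*(k - 2)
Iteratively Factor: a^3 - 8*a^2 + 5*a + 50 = (a - 5)*(a^2 - 3*a - 10) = (a - 5)^2*(a + 2)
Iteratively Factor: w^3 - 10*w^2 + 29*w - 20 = (w - 1)*(w^2 - 9*w + 20) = (w - 5)*(w - 1)*(w - 4)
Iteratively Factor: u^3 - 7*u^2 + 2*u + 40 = (u - 5)*(u^2 - 2*u - 8) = (u - 5)*(u + 2)*(u - 4)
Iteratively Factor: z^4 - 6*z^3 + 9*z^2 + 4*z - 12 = (z - 3)*(z^3 - 3*z^2 + 4) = (z - 3)*(z - 2)*(z^2 - z - 2) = (z - 3)*(z - 2)*(z + 1)*(z - 2)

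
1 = 1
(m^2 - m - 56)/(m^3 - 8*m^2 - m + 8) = (m + 7)/(m^2 - 1)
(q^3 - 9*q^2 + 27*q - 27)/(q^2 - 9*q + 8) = (q^3 - 9*q^2 + 27*q - 27)/(q^2 - 9*q + 8)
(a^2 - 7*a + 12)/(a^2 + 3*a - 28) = (a - 3)/(a + 7)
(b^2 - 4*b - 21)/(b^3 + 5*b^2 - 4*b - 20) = (b^2 - 4*b - 21)/(b^3 + 5*b^2 - 4*b - 20)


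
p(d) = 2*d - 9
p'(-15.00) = 2.00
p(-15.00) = -39.00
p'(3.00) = 2.00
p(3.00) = -3.00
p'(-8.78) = 2.00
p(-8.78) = -26.56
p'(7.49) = 2.00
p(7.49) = 5.98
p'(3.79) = 2.00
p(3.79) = -1.42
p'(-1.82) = 2.00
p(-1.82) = -12.64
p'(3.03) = 2.00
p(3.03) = -2.94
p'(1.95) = 2.00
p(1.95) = -5.10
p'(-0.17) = 2.00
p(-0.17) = -9.34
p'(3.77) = 2.00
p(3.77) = -1.46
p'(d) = 2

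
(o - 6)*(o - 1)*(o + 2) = o^3 - 5*o^2 - 8*o + 12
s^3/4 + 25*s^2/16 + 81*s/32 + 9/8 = (s/4 + 1)*(s + 3/4)*(s + 3/2)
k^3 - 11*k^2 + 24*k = k*(k - 8)*(k - 3)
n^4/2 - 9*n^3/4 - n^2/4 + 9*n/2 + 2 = (n/2 + 1/2)*(n - 4)*(n - 2)*(n + 1/2)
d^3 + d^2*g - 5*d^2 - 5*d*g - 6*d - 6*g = (d - 6)*(d + 1)*(d + g)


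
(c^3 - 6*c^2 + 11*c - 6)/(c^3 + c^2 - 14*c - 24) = (c^3 - 6*c^2 + 11*c - 6)/(c^3 + c^2 - 14*c - 24)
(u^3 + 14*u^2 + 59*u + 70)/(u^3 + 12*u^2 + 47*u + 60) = (u^2 + 9*u + 14)/(u^2 + 7*u + 12)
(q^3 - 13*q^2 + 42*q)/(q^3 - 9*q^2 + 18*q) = (q - 7)/(q - 3)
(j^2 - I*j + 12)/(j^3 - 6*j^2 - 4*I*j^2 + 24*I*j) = (j + 3*I)/(j*(j - 6))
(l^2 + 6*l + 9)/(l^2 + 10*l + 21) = (l + 3)/(l + 7)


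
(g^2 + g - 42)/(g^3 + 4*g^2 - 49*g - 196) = (g - 6)/(g^2 - 3*g - 28)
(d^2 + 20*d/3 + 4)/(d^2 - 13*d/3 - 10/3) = (d + 6)/(d - 5)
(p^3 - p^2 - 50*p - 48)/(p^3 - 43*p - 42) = (p - 8)/(p - 7)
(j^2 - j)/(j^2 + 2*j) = (j - 1)/(j + 2)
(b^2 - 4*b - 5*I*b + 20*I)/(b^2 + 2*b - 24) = (b - 5*I)/(b + 6)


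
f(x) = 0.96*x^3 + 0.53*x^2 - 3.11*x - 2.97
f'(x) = 2.88*x^2 + 1.06*x - 3.11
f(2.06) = 1.26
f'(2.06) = 11.30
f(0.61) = -4.45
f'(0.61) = -1.39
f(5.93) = 197.41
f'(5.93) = 104.45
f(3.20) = 23.96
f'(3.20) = 29.77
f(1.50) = -3.20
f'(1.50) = 4.96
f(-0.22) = -2.27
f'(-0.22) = -3.20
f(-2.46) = -6.40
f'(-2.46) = 11.71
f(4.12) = 60.35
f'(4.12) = 50.14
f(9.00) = 711.81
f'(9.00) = 239.71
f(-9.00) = -631.89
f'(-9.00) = 220.63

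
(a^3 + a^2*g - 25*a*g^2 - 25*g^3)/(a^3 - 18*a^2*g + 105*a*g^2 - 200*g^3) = (a^2 + 6*a*g + 5*g^2)/(a^2 - 13*a*g + 40*g^2)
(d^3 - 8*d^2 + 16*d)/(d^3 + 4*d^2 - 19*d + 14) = d*(d^2 - 8*d + 16)/(d^3 + 4*d^2 - 19*d + 14)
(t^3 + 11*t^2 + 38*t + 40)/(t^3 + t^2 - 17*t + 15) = (t^2 + 6*t + 8)/(t^2 - 4*t + 3)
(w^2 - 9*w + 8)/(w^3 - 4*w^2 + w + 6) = (w^2 - 9*w + 8)/(w^3 - 4*w^2 + w + 6)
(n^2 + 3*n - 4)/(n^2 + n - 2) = (n + 4)/(n + 2)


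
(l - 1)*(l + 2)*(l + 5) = l^3 + 6*l^2 + 3*l - 10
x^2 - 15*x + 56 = (x - 8)*(x - 7)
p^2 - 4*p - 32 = (p - 8)*(p + 4)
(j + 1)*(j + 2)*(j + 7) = j^3 + 10*j^2 + 23*j + 14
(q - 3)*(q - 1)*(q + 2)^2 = q^4 - 9*q^2 - 4*q + 12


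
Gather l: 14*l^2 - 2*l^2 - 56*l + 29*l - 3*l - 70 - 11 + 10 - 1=12*l^2 - 30*l - 72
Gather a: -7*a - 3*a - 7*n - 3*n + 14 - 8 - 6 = -10*a - 10*n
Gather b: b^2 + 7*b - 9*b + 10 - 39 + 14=b^2 - 2*b - 15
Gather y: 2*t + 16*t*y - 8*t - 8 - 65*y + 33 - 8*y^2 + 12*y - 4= -6*t - 8*y^2 + y*(16*t - 53) + 21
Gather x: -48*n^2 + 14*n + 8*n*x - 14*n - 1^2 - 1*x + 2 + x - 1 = -48*n^2 + 8*n*x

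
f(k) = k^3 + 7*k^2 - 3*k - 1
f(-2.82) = 40.70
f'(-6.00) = 21.00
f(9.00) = 1268.00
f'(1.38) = 22.03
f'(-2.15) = -19.23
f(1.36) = 10.38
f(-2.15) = 27.87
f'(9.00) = 366.00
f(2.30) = 41.30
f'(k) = 3*k^2 + 14*k - 3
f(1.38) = 10.82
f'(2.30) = 45.07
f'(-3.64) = -14.21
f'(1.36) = 21.59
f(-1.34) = 13.18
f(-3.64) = 54.44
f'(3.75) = 91.69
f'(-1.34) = -16.37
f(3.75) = 138.92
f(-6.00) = 53.00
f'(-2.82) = -18.62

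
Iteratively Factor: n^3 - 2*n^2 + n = (n - 1)*(n^2 - n) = n*(n - 1)*(n - 1)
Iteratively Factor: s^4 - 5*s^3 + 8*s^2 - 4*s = (s - 2)*(s^3 - 3*s^2 + 2*s) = (s - 2)*(s - 1)*(s^2 - 2*s) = (s - 2)^2*(s - 1)*(s)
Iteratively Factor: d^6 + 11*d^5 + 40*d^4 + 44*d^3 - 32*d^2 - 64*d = (d + 4)*(d^5 + 7*d^4 + 12*d^3 - 4*d^2 - 16*d) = (d - 1)*(d + 4)*(d^4 + 8*d^3 + 20*d^2 + 16*d) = (d - 1)*(d + 4)^2*(d^3 + 4*d^2 + 4*d) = (d - 1)*(d + 2)*(d + 4)^2*(d^2 + 2*d) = d*(d - 1)*(d + 2)*(d + 4)^2*(d + 2)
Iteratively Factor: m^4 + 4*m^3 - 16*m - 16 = (m + 2)*(m^3 + 2*m^2 - 4*m - 8) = (m + 2)^2*(m^2 - 4) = (m + 2)^3*(m - 2)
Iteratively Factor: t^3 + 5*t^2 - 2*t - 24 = (t + 3)*(t^2 + 2*t - 8) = (t - 2)*(t + 3)*(t + 4)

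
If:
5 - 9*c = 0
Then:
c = 5/9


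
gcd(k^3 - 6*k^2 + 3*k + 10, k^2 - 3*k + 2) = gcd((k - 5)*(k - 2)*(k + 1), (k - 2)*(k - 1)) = k - 2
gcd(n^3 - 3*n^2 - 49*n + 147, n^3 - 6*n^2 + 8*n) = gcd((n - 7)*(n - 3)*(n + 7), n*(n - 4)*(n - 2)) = 1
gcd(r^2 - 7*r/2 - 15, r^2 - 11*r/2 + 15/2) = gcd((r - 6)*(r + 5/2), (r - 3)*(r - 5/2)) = 1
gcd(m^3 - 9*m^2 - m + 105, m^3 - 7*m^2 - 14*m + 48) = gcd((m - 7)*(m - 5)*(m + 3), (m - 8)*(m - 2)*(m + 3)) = m + 3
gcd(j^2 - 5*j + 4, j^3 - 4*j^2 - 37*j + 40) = j - 1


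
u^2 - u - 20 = (u - 5)*(u + 4)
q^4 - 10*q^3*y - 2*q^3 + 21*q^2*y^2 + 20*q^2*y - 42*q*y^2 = q*(q - 2)*(q - 7*y)*(q - 3*y)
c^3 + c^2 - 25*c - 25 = (c - 5)*(c + 1)*(c + 5)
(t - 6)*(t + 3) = t^2 - 3*t - 18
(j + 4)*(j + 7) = j^2 + 11*j + 28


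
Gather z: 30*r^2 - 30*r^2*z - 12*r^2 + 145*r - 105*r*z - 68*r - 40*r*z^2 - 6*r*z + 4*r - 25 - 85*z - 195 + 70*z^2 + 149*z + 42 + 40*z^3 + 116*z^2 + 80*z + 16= 18*r^2 + 81*r + 40*z^3 + z^2*(186 - 40*r) + z*(-30*r^2 - 111*r + 144) - 162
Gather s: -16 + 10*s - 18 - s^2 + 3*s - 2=-s^2 + 13*s - 36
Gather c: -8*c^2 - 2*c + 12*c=-8*c^2 + 10*c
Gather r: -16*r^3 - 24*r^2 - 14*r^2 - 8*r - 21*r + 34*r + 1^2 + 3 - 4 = -16*r^3 - 38*r^2 + 5*r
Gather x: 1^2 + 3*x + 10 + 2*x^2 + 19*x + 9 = 2*x^2 + 22*x + 20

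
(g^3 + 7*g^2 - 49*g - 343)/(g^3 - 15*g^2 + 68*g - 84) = (g^2 + 14*g + 49)/(g^2 - 8*g + 12)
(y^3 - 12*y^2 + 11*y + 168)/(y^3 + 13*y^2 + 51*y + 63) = (y^2 - 15*y + 56)/(y^2 + 10*y + 21)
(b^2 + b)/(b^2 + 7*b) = (b + 1)/(b + 7)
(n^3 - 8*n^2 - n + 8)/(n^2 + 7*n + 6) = (n^2 - 9*n + 8)/(n + 6)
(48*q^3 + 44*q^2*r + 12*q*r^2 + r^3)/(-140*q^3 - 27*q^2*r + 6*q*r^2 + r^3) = (-12*q^2 - 8*q*r - r^2)/(35*q^2 - 2*q*r - r^2)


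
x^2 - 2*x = x*(x - 2)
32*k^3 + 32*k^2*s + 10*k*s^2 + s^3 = (2*k + s)*(4*k + s)^2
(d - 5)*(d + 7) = d^2 + 2*d - 35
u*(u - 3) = u^2 - 3*u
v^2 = v^2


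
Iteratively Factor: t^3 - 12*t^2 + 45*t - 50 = (t - 5)*(t^2 - 7*t + 10) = (t - 5)*(t - 2)*(t - 5)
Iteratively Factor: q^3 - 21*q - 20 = (q - 5)*(q^2 + 5*q + 4) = (q - 5)*(q + 1)*(q + 4)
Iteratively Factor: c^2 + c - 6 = (c - 2)*(c + 3)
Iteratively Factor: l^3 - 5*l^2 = (l - 5)*(l^2) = l*(l - 5)*(l)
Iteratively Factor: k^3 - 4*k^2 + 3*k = (k - 3)*(k^2 - k) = (k - 3)*(k - 1)*(k)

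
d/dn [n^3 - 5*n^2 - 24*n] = 3*n^2 - 10*n - 24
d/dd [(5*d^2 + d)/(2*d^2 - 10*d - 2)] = (-26*d^2 - 10*d - 1)/(2*(d^4 - 10*d^3 + 23*d^2 + 10*d + 1))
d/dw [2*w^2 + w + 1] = 4*w + 1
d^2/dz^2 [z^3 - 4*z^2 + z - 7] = 6*z - 8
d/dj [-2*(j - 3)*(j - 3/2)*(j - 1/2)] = -6*j^2 + 20*j - 27/2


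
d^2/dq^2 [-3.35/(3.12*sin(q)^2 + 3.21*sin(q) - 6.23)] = (130.44096*sin(q)^4 + 100.65276*sin(q)^3 + 99.321135*sin(q)^2 - 134.311215*sin(q) - 199.26939)/(3.12*sin(q)^2 + 3.21*sin(q) - 6.23)^3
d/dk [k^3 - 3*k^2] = 3*k*(k - 2)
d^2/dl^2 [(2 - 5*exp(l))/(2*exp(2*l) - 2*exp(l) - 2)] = (-5*exp(4*l) + 3*exp(3*l) - 36*exp(2*l) + 15*exp(l) - 7)*exp(l)/(2*(exp(6*l) - 3*exp(5*l) + 5*exp(3*l) - 3*exp(l) - 1))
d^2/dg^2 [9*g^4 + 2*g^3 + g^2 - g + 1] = 108*g^2 + 12*g + 2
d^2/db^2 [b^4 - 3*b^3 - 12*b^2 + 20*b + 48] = 12*b^2 - 18*b - 24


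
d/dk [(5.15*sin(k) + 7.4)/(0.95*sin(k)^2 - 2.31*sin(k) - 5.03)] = (-14.06*sin(k) + 2.44625*cos(2*k) - 11.25675)*cos(k)/(-0.95*sin(k)^2 + 2.31*sin(k) + 5.03)^2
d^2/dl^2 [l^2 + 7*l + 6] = 2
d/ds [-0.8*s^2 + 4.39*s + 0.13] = 4.39 - 1.6*s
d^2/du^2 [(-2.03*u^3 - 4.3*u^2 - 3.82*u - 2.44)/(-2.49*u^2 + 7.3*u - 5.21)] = (-1.4210854715202e-14*u^5 + 1.4210854715202e-14*u^4 + 367.37839*u^3 - 707.173296*u^2 - 232.83501*u + 720.758828)/(15.438249*u^6 - 135.78219*u^5 + 494.983863*u^4 - 957.23002*u^3 + 1035.689127*u^2 - 594.45579*u + 141.420761)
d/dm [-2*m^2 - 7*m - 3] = -4*m - 7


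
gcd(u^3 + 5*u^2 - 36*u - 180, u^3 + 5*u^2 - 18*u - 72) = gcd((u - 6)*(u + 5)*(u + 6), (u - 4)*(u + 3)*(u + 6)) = u + 6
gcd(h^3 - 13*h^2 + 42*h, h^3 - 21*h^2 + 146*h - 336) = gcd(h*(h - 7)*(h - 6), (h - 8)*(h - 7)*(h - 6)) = h^2 - 13*h + 42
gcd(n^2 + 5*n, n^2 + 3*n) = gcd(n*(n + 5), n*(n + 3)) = n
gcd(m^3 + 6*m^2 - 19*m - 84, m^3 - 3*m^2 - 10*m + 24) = m^2 - m - 12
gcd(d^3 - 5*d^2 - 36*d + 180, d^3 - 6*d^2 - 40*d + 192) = d + 6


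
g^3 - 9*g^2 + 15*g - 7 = (g - 7)*(g - 1)^2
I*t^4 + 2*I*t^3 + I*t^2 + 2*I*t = t*(t + 2)*(t + I)*(I*t + 1)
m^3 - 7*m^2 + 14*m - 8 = (m - 4)*(m - 2)*(m - 1)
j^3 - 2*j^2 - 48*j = j*(j - 8)*(j + 6)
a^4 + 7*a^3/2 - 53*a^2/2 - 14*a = a*(a - 4)*(a + 1/2)*(a + 7)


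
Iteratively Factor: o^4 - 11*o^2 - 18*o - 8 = (o + 1)*(o^3 - o^2 - 10*o - 8) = (o + 1)*(o + 2)*(o^2 - 3*o - 4) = (o - 4)*(o + 1)*(o + 2)*(o + 1)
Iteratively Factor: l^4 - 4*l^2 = (l)*(l^3 - 4*l) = l*(l - 2)*(l^2 + 2*l) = l^2*(l - 2)*(l + 2)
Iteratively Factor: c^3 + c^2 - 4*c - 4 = (c - 2)*(c^2 + 3*c + 2) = (c - 2)*(c + 2)*(c + 1)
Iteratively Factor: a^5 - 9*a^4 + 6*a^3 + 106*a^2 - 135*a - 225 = (a + 3)*(a^4 - 12*a^3 + 42*a^2 - 20*a - 75) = (a - 5)*(a + 3)*(a^3 - 7*a^2 + 7*a + 15) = (a - 5)*(a - 3)*(a + 3)*(a^2 - 4*a - 5) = (a - 5)*(a - 3)*(a + 1)*(a + 3)*(a - 5)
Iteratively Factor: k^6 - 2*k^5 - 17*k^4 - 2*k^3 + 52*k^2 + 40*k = (k + 1)*(k^5 - 3*k^4 - 14*k^3 + 12*k^2 + 40*k) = k*(k + 1)*(k^4 - 3*k^3 - 14*k^2 + 12*k + 40) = k*(k + 1)*(k + 2)*(k^3 - 5*k^2 - 4*k + 20) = k*(k - 5)*(k + 1)*(k + 2)*(k^2 - 4) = k*(k - 5)*(k + 1)*(k + 2)^2*(k - 2)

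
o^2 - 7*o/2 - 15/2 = (o - 5)*(o + 3/2)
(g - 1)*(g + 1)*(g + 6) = g^3 + 6*g^2 - g - 6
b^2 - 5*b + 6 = (b - 3)*(b - 2)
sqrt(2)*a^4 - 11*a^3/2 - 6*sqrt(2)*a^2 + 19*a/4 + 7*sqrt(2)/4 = (a - 7*sqrt(2)/2)*(a - sqrt(2)/2)*(a + sqrt(2))*(sqrt(2)*a + 1/2)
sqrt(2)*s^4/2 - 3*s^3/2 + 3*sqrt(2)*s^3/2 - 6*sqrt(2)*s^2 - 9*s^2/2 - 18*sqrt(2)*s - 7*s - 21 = (s + 3)*(s - 7*sqrt(2)/2)*(s + sqrt(2))*(sqrt(2)*s/2 + 1)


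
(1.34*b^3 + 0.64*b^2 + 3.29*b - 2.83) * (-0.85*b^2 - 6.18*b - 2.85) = -1.139*b^5 - 8.8252*b^4 - 10.5707*b^3 - 19.7507*b^2 + 8.1129*b + 8.0655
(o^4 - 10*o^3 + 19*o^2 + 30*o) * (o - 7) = o^5 - 17*o^4 + 89*o^3 - 103*o^2 - 210*o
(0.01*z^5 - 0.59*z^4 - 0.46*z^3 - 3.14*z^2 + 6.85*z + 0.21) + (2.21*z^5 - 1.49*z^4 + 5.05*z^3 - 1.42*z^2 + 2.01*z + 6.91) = 2.22*z^5 - 2.08*z^4 + 4.59*z^3 - 4.56*z^2 + 8.86*z + 7.12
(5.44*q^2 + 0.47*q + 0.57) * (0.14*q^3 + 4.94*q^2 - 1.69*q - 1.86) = 0.7616*q^5 + 26.9394*q^4 - 6.792*q^3 - 8.0969*q^2 - 1.8375*q - 1.0602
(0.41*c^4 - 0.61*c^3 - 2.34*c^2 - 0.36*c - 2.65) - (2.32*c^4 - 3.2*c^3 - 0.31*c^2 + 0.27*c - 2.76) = -1.91*c^4 + 2.59*c^3 - 2.03*c^2 - 0.63*c + 0.11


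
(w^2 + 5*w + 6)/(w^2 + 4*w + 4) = (w + 3)/(w + 2)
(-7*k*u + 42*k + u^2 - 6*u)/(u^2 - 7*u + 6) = (-7*k + u)/(u - 1)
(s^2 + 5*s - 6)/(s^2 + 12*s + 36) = (s - 1)/(s + 6)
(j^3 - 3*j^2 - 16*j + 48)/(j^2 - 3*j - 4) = (j^2 + j - 12)/(j + 1)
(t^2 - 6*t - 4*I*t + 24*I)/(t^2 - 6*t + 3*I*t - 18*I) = (t - 4*I)/(t + 3*I)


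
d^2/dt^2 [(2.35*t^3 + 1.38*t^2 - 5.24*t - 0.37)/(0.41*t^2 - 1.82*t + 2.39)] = (-8.88178419700125e-16*t^5 + 11.260574*t^3 - 69.818934*t^2 + 113.00523*t - 31.546558)/(0.068921*t^6 - 0.917826*t^5 + 5.279529*t^4 - 16.729076*t^3 + 30.775791*t^2 - 31.188066*t + 13.651919)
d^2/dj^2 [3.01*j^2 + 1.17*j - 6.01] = 6.02000000000000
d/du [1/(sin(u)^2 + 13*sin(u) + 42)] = -(2*sin(u) + 13)*cos(u)/(sin(u)^2 + 13*sin(u) + 42)^2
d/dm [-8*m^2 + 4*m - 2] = 4 - 16*m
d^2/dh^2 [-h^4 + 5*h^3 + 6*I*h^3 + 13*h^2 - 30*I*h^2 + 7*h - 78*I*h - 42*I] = -12*h^2 + h*(30 + 36*I) + 26 - 60*I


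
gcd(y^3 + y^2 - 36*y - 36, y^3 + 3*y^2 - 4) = 1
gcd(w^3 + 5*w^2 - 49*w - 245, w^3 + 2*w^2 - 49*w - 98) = w^2 - 49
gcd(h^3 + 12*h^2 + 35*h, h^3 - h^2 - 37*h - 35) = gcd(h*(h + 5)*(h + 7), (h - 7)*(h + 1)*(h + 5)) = h + 5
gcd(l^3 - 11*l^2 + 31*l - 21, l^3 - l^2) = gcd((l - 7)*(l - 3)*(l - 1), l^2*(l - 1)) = l - 1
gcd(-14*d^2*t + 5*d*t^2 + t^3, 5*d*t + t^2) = t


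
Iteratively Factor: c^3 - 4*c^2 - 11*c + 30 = (c - 5)*(c^2 + c - 6) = (c - 5)*(c + 3)*(c - 2)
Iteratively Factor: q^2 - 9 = (q + 3)*(q - 3)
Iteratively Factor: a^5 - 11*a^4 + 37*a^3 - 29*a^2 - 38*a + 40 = (a - 5)*(a^4 - 6*a^3 + 7*a^2 + 6*a - 8) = (a - 5)*(a - 1)*(a^3 - 5*a^2 + 2*a + 8) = (a - 5)*(a - 4)*(a - 1)*(a^2 - a - 2) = (a - 5)*(a - 4)*(a - 1)*(a + 1)*(a - 2)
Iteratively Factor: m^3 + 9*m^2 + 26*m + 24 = (m + 3)*(m^2 + 6*m + 8) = (m + 3)*(m + 4)*(m + 2)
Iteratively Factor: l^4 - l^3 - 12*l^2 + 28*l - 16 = (l + 4)*(l^3 - 5*l^2 + 8*l - 4) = (l - 2)*(l + 4)*(l^2 - 3*l + 2) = (l - 2)*(l - 1)*(l + 4)*(l - 2)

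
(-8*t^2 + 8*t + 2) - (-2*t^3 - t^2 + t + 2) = 2*t^3 - 7*t^2 + 7*t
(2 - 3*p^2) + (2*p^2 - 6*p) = -p^2 - 6*p + 2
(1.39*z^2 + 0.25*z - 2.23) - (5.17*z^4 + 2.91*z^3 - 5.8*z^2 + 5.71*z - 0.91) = -5.17*z^4 - 2.91*z^3 + 7.19*z^2 - 5.46*z - 1.32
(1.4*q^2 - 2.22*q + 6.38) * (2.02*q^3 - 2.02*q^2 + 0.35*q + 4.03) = 2.828*q^5 - 7.3124*q^4 + 17.862*q^3 - 8.0226*q^2 - 6.7136*q + 25.7114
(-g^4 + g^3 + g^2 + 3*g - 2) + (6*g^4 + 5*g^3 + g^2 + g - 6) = 5*g^4 + 6*g^3 + 2*g^2 + 4*g - 8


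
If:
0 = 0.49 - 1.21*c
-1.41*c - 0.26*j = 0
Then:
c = 0.40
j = -2.20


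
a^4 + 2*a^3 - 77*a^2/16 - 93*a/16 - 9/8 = (a - 2)*(a + 1/4)*(a + 3/4)*(a + 3)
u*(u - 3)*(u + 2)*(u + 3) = u^4 + 2*u^3 - 9*u^2 - 18*u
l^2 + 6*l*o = l*(l + 6*o)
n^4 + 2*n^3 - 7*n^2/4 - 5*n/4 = n*(n - 1)*(n + 1/2)*(n + 5/2)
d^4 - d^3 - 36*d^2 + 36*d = d*(d - 6)*(d - 1)*(d + 6)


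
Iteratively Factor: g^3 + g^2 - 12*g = (g)*(g^2 + g - 12) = g*(g - 3)*(g + 4)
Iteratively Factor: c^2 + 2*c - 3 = (c + 3)*(c - 1)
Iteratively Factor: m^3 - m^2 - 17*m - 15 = (m + 3)*(m^2 - 4*m - 5) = (m - 5)*(m + 3)*(m + 1)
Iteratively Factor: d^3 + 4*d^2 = (d)*(d^2 + 4*d) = d*(d + 4)*(d)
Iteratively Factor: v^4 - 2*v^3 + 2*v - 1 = (v - 1)*(v^3 - v^2 - v + 1) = (v - 1)*(v + 1)*(v^2 - 2*v + 1) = (v - 1)^2*(v + 1)*(v - 1)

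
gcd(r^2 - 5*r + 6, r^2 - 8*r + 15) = r - 3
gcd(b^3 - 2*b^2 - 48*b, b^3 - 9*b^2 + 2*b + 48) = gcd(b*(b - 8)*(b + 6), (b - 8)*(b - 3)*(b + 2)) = b - 8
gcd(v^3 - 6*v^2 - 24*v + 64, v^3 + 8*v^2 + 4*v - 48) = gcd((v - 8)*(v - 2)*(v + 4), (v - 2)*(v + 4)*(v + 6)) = v^2 + 2*v - 8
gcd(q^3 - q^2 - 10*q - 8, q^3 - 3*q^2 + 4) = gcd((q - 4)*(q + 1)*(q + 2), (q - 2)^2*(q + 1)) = q + 1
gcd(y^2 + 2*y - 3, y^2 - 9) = y + 3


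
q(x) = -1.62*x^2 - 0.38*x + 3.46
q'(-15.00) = 48.22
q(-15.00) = -355.34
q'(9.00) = -29.54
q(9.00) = -131.18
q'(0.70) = -2.65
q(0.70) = 2.40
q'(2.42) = -8.22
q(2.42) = -6.95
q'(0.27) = -1.25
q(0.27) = 3.24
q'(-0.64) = 1.69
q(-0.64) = 3.04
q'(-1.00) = 2.86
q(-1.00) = 2.22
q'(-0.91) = 2.57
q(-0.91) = 2.46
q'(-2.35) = 7.23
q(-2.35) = -4.59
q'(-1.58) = 4.74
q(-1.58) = 0.02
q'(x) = -3.24*x - 0.38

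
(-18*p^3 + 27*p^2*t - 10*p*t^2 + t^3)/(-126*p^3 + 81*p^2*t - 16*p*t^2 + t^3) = (p - t)/(7*p - t)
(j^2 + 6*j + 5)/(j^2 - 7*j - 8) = (j + 5)/(j - 8)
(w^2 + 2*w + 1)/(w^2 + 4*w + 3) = (w + 1)/(w + 3)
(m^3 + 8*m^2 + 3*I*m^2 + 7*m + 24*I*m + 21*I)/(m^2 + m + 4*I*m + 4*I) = (m^2 + m*(7 + 3*I) + 21*I)/(m + 4*I)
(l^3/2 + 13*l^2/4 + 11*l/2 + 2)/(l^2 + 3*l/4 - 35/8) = 2*(2*l^3 + 13*l^2 + 22*l + 8)/(8*l^2 + 6*l - 35)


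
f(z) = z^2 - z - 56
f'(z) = 2*z - 1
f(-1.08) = -53.75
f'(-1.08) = -3.16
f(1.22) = -55.73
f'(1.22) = 1.44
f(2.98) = -50.10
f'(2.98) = 4.96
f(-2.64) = -46.39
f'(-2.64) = -6.28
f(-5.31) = -22.49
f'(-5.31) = -11.62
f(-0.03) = -55.97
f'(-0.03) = -1.06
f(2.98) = -50.10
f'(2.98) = 4.96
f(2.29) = -53.05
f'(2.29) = 3.58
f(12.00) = 76.00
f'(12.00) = 23.00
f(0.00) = -56.00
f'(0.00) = -1.00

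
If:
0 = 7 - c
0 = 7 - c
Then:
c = 7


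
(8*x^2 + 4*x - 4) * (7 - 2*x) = -16*x^3 + 48*x^2 + 36*x - 28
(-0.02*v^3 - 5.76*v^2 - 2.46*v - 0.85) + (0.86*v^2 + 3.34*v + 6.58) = -0.02*v^3 - 4.9*v^2 + 0.88*v + 5.73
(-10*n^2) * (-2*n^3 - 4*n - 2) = 20*n^5 + 40*n^3 + 20*n^2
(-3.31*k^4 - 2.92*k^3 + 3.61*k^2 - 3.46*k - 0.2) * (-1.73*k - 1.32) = 5.7263*k^5 + 9.4208*k^4 - 2.3909*k^3 + 1.2206*k^2 + 4.9132*k + 0.264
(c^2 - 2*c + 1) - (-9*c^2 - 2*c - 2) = 10*c^2 + 3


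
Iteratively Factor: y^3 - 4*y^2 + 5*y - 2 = (y - 2)*(y^2 - 2*y + 1) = (y - 2)*(y - 1)*(y - 1)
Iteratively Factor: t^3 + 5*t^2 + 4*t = (t)*(t^2 + 5*t + 4) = t*(t + 1)*(t + 4)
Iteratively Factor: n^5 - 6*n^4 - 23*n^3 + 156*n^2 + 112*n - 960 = (n + 4)*(n^4 - 10*n^3 + 17*n^2 + 88*n - 240) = (n - 4)*(n + 4)*(n^3 - 6*n^2 - 7*n + 60) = (n - 4)^2*(n + 4)*(n^2 - 2*n - 15) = (n - 5)*(n - 4)^2*(n + 4)*(n + 3)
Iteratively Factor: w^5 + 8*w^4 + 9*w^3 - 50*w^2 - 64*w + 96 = (w + 3)*(w^4 + 5*w^3 - 6*w^2 - 32*w + 32) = (w + 3)*(w + 4)*(w^3 + w^2 - 10*w + 8) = (w - 1)*(w + 3)*(w + 4)*(w^2 + 2*w - 8) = (w - 2)*(w - 1)*(w + 3)*(w + 4)*(w + 4)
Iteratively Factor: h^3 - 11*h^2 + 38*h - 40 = (h - 2)*(h^2 - 9*h + 20) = (h - 4)*(h - 2)*(h - 5)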